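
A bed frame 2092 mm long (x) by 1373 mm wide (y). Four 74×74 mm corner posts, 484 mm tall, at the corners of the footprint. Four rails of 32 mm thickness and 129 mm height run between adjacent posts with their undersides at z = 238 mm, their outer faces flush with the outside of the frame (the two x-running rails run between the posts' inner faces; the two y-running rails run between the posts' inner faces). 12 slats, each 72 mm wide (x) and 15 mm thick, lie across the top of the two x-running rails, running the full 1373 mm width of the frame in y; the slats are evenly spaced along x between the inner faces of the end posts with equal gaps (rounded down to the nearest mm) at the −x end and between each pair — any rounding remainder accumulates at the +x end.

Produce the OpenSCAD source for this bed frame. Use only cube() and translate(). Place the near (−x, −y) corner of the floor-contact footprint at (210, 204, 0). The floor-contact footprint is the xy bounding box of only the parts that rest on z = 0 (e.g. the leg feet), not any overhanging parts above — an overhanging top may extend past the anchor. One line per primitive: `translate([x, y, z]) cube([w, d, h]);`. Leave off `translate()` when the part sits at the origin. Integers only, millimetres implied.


translate([210, 204, 0]) cube([74, 74, 484]);
translate([210, 1503, 0]) cube([74, 74, 484]);
translate([2228, 204, 0]) cube([74, 74, 484]);
translate([2228, 1503, 0]) cube([74, 74, 484]);
translate([284, 204, 238]) cube([1944, 32, 129]);
translate([284, 1545, 238]) cube([1944, 32, 129]);
translate([210, 278, 238]) cube([32, 1225, 129]);
translate([2270, 278, 238]) cube([32, 1225, 129]);
translate([367, 204, 367]) cube([72, 1373, 15]);
translate([522, 204, 367]) cube([72, 1373, 15]);
translate([677, 204, 367]) cube([72, 1373, 15]);
translate([832, 204, 367]) cube([72, 1373, 15]);
translate([987, 204, 367]) cube([72, 1373, 15]);
translate([1142, 204, 367]) cube([72, 1373, 15]);
translate([1297, 204, 367]) cube([72, 1373, 15]);
translate([1452, 204, 367]) cube([72, 1373, 15]);
translate([1607, 204, 367]) cube([72, 1373, 15]);
translate([1762, 204, 367]) cube([72, 1373, 15]);
translate([1917, 204, 367]) cube([72, 1373, 15]);
translate([2072, 204, 367]) cube([72, 1373, 15]);


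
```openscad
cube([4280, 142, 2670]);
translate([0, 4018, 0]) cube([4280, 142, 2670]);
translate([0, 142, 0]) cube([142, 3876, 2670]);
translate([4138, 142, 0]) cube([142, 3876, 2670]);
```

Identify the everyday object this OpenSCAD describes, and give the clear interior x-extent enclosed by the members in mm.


A house (or room) frame. The interior width is 3996 mm.

Four 2670 mm walls enclosing a rectangle with no floor or roof — a room or house frame. Outside width is 4280 mm and wall thickness is 142 mm, so the interior width is 4280 − 2 × 142 = 3996 mm.


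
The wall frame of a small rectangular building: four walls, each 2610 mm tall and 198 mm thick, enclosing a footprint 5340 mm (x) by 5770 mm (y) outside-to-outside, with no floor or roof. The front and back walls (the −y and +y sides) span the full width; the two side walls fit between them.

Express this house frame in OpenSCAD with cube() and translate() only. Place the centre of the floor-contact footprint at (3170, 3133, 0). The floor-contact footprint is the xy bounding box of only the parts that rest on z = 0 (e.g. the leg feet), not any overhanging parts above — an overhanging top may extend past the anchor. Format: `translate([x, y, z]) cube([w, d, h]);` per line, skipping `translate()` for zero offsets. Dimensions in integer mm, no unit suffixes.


translate([500, 248, 0]) cube([5340, 198, 2610]);
translate([500, 5820, 0]) cube([5340, 198, 2610]);
translate([500, 446, 0]) cube([198, 5374, 2610]);
translate([5642, 446, 0]) cube([198, 5374, 2610]);


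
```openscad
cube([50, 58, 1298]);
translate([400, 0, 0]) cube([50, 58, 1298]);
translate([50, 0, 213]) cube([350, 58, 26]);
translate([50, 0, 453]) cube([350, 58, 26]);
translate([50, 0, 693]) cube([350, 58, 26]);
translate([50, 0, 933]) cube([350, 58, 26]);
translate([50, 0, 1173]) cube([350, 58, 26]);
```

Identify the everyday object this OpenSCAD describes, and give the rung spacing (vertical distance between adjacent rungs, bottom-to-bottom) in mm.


A ladder. The rung spacing is 240 mm.

Two tall 50×58 posts with 5 short bars between them — a ladder. Adjacent rungs sit at z = 213 and z = 453, so the spacing is 453 − 213 = 240 mm.


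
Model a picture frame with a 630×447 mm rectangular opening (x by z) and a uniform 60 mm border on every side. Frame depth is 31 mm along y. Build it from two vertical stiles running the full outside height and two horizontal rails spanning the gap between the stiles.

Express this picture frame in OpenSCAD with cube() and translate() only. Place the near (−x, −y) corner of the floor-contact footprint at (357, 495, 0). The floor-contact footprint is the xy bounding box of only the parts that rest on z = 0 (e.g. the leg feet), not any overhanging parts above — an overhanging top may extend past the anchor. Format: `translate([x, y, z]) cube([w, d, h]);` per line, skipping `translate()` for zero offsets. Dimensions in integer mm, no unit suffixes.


translate([357, 495, 0]) cube([60, 31, 567]);
translate([1047, 495, 0]) cube([60, 31, 567]);
translate([417, 495, 0]) cube([630, 31, 60]);
translate([417, 495, 507]) cube([630, 31, 60]);


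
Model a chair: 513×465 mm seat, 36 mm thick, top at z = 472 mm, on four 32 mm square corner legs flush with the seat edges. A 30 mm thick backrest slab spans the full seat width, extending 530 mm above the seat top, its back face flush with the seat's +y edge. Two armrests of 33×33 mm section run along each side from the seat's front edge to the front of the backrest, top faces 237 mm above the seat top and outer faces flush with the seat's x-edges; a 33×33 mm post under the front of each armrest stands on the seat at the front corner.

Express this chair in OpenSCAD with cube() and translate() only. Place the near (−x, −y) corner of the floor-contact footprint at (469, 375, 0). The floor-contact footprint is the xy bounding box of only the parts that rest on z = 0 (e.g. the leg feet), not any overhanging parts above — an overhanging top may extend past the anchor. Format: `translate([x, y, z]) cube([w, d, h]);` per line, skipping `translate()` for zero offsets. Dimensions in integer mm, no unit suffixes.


// leg_h = 472 - 36 = 436
// arm post h = 237 - 33 = 204
translate([469, 375, 436]) cube([513, 465, 36]);
translate([469, 375, 0]) cube([32, 32, 436]);
translate([950, 375, 0]) cube([32, 32, 436]);
translate([469, 808, 0]) cube([32, 32, 436]);
translate([950, 808, 0]) cube([32, 32, 436]);
translate([469, 810, 472]) cube([513, 30, 530]);
translate([469, 375, 676]) cube([33, 435, 33]);
translate([949, 375, 676]) cube([33, 435, 33]);
translate([469, 375, 472]) cube([33, 33, 204]);
translate([949, 375, 472]) cube([33, 33, 204]);


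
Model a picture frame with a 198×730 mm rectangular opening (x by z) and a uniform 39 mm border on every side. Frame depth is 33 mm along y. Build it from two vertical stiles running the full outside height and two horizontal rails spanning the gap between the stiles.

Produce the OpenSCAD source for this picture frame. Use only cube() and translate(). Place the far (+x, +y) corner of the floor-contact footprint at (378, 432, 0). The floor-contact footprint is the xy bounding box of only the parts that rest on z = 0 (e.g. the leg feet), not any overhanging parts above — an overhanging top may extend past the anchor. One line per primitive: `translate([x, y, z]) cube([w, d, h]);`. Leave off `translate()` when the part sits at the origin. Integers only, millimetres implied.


translate([102, 399, 0]) cube([39, 33, 808]);
translate([339, 399, 0]) cube([39, 33, 808]);
translate([141, 399, 0]) cube([198, 33, 39]);
translate([141, 399, 769]) cube([198, 33, 39]);


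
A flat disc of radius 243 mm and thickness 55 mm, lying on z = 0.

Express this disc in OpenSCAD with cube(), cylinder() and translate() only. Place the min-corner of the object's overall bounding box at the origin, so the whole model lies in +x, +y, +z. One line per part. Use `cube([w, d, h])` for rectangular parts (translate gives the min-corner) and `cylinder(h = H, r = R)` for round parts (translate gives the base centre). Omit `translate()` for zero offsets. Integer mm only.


translate([243, 243, 0]) cylinder(h = 55, r = 243);


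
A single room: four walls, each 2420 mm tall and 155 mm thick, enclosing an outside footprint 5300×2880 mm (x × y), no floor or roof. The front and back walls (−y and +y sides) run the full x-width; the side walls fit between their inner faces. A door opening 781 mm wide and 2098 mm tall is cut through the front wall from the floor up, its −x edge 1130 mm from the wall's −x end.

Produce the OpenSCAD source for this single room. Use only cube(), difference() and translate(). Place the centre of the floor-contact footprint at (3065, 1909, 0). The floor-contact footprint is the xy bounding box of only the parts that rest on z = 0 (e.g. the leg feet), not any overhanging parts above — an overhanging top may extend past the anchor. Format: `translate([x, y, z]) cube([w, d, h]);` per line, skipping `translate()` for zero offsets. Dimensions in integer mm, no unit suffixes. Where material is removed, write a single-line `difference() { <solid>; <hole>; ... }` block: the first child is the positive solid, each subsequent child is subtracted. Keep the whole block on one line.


difference() { translate([415, 469, 0]) cube([5300, 155, 2420]); translate([1545, 469, 0]) cube([781, 155, 2098]); }
translate([415, 3194, 0]) cube([5300, 155, 2420]);
translate([415, 624, 0]) cube([155, 2570, 2420]);
translate([5560, 624, 0]) cube([155, 2570, 2420]);


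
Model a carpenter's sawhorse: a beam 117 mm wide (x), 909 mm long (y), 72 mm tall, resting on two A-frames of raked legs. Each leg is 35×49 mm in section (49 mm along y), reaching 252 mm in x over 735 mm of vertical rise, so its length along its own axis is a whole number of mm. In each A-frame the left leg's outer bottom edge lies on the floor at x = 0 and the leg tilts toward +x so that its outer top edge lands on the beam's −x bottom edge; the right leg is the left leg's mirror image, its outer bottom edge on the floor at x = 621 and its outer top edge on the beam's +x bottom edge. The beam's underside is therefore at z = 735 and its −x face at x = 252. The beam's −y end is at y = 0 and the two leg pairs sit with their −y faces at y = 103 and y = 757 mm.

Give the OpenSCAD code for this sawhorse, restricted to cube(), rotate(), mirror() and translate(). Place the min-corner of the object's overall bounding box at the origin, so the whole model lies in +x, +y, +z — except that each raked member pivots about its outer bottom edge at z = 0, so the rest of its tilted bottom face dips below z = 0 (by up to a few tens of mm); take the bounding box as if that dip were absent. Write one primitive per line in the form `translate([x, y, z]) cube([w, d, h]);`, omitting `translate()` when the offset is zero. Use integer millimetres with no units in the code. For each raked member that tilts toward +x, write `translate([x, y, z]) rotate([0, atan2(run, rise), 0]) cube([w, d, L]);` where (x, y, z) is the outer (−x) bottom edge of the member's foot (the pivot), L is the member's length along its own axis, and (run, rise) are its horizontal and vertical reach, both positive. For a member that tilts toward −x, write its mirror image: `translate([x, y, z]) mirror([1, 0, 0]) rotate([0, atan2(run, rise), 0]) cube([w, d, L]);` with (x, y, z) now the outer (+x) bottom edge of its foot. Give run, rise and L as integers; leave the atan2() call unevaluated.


// leg length = √(252² + 735²) = 777
// right-leg outer foot x = 2·252 + 117 = 621
// beam min-corner = (252, 0, 735)
translate([252, 0, 735]) cube([117, 909, 72]);
translate([0, 103, 0]) rotate([0, atan2(252, 735), 0]) cube([35, 49, 777]);
translate([621, 103, 0]) mirror([1, 0, 0]) rotate([0, atan2(252, 735), 0]) cube([35, 49, 777]);
translate([0, 757, 0]) rotate([0, atan2(252, 735), 0]) cube([35, 49, 777]);
translate([621, 757, 0]) mirror([1, 0, 0]) rotate([0, atan2(252, 735), 0]) cube([35, 49, 777]);


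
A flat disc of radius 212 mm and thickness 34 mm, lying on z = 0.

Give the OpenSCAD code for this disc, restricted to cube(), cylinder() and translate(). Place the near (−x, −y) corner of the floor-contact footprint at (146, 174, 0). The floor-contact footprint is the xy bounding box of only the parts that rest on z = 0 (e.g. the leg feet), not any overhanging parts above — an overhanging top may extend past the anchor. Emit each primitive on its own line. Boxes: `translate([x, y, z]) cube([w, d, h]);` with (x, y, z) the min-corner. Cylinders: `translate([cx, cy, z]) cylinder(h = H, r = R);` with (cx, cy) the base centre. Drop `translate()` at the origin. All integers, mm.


translate([358, 386, 0]) cylinder(h = 34, r = 212);


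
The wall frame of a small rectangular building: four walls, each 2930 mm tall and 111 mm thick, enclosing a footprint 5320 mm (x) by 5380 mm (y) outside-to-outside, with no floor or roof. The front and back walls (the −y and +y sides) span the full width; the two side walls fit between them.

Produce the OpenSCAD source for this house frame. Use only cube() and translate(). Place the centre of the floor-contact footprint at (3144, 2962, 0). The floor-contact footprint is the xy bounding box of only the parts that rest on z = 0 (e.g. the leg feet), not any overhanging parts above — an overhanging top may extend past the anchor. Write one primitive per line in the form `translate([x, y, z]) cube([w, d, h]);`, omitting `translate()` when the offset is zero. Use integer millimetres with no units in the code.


translate([484, 272, 0]) cube([5320, 111, 2930]);
translate([484, 5541, 0]) cube([5320, 111, 2930]);
translate([484, 383, 0]) cube([111, 5158, 2930]);
translate([5693, 383, 0]) cube([111, 5158, 2930]);


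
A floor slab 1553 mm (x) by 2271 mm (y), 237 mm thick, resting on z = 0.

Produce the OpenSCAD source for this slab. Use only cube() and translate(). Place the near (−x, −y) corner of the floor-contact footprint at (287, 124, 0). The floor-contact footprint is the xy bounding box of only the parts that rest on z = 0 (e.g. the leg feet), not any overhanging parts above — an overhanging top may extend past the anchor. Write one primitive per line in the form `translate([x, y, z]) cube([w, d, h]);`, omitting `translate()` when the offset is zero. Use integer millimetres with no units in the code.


translate([287, 124, 0]) cube([1553, 2271, 237]);


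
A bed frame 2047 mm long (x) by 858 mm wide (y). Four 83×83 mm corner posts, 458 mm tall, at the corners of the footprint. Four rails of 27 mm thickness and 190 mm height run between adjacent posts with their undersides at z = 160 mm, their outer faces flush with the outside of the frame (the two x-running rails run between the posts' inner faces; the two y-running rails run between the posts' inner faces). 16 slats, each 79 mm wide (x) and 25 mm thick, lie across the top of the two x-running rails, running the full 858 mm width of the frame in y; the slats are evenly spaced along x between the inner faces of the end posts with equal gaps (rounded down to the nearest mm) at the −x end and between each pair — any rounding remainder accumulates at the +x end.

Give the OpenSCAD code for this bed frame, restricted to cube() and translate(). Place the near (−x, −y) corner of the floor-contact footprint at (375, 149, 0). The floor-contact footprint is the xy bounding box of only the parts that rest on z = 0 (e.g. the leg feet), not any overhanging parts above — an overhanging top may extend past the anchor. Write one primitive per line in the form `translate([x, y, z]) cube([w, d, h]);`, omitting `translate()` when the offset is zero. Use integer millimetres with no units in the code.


// slat z = rail_z + rail_h = 160 + 190 = 350
// slat gap = ⌊(1881 − 16·79) / 17⌋ = 36
translate([375, 149, 0]) cube([83, 83, 458]);
translate([375, 924, 0]) cube([83, 83, 458]);
translate([2339, 149, 0]) cube([83, 83, 458]);
translate([2339, 924, 0]) cube([83, 83, 458]);
translate([458, 149, 160]) cube([1881, 27, 190]);
translate([458, 980, 160]) cube([1881, 27, 190]);
translate([375, 232, 160]) cube([27, 692, 190]);
translate([2395, 232, 160]) cube([27, 692, 190]);
translate([494, 149, 350]) cube([79, 858, 25]);
translate([609, 149, 350]) cube([79, 858, 25]);
translate([724, 149, 350]) cube([79, 858, 25]);
translate([839, 149, 350]) cube([79, 858, 25]);
translate([954, 149, 350]) cube([79, 858, 25]);
translate([1069, 149, 350]) cube([79, 858, 25]);
translate([1184, 149, 350]) cube([79, 858, 25]);
translate([1299, 149, 350]) cube([79, 858, 25]);
translate([1414, 149, 350]) cube([79, 858, 25]);
translate([1529, 149, 350]) cube([79, 858, 25]);
translate([1644, 149, 350]) cube([79, 858, 25]);
translate([1759, 149, 350]) cube([79, 858, 25]);
translate([1874, 149, 350]) cube([79, 858, 25]);
translate([1989, 149, 350]) cube([79, 858, 25]);
translate([2104, 149, 350]) cube([79, 858, 25]);
translate([2219, 149, 350]) cube([79, 858, 25]);


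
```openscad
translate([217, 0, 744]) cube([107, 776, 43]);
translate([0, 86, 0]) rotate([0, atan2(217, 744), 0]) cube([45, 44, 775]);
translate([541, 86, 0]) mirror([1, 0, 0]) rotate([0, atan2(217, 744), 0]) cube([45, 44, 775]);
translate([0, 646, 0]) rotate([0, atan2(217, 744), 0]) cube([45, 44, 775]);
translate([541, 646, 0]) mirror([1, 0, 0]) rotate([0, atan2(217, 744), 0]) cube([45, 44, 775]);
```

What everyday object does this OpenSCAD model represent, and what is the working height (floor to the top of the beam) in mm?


A sawhorse. The overall height is 787 mm.

A beam across two mirrored pairs of raked legs — a sawhorse. The beam's underside is at z = 744 (matching the legs' vertical rise in atan2(217, 744)) and the beam is 43 mm tall, so its top is at 744 + 43 = 787 mm. The raked legs top out at the beam's underside, so that is the highest point.


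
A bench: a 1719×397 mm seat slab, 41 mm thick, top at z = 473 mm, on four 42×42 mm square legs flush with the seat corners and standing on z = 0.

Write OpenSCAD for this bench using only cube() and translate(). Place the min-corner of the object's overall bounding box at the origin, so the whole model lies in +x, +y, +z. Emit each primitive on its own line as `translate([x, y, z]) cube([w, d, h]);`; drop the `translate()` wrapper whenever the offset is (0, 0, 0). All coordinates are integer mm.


translate([0, 0, 432]) cube([1719, 397, 41]);
cube([42, 42, 432]);
translate([0, 355, 0]) cube([42, 42, 432]);
translate([1677, 0, 0]) cube([42, 42, 432]);
translate([1677, 355, 0]) cube([42, 42, 432]);


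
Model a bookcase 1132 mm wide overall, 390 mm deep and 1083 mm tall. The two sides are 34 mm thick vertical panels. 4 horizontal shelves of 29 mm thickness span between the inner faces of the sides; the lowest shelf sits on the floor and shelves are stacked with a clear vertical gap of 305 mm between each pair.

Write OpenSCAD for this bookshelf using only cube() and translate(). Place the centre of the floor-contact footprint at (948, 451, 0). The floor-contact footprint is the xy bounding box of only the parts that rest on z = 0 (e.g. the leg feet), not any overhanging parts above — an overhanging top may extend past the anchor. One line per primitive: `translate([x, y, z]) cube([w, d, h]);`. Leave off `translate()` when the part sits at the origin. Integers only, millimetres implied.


translate([382, 256, 0]) cube([34, 390, 1083]);
translate([1480, 256, 0]) cube([34, 390, 1083]);
translate([416, 256, 0]) cube([1064, 390, 29]);
translate([416, 256, 334]) cube([1064, 390, 29]);
translate([416, 256, 668]) cube([1064, 390, 29]);
translate([416, 256, 1002]) cube([1064, 390, 29]);


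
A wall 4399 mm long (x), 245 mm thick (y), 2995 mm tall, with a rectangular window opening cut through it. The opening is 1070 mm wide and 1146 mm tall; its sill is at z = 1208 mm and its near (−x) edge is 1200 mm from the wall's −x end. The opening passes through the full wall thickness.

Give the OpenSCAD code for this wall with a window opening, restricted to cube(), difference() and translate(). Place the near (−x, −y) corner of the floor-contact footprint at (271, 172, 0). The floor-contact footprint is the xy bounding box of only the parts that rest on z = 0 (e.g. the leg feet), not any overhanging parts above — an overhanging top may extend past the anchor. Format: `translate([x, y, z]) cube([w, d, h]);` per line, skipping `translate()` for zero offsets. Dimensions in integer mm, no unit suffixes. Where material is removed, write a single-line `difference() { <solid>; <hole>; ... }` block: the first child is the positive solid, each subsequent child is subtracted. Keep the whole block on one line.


difference() { translate([271, 172, 0]) cube([4399, 245, 2995]); translate([1471, 172, 1208]) cube([1070, 245, 1146]); }


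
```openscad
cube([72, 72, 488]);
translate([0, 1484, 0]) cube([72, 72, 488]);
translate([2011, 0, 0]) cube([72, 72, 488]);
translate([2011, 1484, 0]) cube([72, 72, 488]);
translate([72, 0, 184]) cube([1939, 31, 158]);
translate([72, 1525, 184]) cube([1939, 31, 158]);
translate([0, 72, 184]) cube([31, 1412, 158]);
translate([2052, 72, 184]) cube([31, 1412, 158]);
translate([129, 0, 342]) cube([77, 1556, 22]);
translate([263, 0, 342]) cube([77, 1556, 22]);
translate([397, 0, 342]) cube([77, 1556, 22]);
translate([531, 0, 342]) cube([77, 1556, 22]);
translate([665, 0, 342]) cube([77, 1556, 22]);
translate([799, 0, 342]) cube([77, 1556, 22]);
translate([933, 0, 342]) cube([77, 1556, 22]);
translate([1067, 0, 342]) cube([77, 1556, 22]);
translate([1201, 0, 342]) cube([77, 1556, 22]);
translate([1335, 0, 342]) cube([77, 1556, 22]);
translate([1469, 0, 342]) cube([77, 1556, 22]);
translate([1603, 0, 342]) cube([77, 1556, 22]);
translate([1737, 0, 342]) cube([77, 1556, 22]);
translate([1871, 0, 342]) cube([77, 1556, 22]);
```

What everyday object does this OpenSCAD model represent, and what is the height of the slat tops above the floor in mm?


A bed frame. The slat-top height is 364 mm.

Four posts, four rails, and a row of slats — a bed frame. Slats sit on the rails at z = 184 + 158 = 342; with slat thickness 22, the top is 364 mm.


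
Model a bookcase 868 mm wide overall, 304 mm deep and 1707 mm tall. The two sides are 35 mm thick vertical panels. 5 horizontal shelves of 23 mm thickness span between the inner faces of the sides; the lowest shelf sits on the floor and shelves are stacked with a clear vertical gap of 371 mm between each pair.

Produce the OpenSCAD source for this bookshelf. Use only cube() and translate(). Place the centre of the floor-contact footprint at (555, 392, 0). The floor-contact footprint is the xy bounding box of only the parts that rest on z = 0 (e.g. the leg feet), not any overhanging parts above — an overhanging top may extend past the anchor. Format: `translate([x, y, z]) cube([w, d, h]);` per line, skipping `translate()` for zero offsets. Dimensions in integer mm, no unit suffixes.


translate([121, 240, 0]) cube([35, 304, 1707]);
translate([954, 240, 0]) cube([35, 304, 1707]);
translate([156, 240, 0]) cube([798, 304, 23]);
translate([156, 240, 394]) cube([798, 304, 23]);
translate([156, 240, 788]) cube([798, 304, 23]);
translate([156, 240, 1182]) cube([798, 304, 23]);
translate([156, 240, 1576]) cube([798, 304, 23]);


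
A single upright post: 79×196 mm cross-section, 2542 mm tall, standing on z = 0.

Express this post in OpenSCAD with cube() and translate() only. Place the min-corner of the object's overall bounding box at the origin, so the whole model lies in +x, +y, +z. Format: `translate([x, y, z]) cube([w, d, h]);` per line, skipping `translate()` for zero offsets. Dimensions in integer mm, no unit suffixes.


cube([79, 196, 2542]);


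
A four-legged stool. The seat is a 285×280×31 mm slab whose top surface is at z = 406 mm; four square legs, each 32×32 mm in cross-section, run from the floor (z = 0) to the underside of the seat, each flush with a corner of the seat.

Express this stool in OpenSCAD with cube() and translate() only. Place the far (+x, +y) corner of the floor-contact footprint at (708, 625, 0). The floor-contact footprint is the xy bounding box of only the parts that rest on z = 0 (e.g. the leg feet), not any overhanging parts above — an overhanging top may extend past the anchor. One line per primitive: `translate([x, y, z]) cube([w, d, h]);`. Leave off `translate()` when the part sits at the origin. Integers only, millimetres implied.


translate([423, 345, 375]) cube([285, 280, 31]);
translate([423, 345, 0]) cube([32, 32, 375]);
translate([676, 345, 0]) cube([32, 32, 375]);
translate([423, 593, 0]) cube([32, 32, 375]);
translate([676, 593, 0]) cube([32, 32, 375]);


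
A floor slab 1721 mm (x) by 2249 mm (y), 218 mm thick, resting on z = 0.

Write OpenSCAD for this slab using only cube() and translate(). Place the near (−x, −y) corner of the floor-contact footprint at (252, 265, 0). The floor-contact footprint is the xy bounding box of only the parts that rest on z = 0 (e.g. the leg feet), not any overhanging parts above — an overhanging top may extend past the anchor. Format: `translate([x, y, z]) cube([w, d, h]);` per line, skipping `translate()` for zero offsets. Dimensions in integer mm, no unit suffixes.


translate([252, 265, 0]) cube([1721, 2249, 218]);


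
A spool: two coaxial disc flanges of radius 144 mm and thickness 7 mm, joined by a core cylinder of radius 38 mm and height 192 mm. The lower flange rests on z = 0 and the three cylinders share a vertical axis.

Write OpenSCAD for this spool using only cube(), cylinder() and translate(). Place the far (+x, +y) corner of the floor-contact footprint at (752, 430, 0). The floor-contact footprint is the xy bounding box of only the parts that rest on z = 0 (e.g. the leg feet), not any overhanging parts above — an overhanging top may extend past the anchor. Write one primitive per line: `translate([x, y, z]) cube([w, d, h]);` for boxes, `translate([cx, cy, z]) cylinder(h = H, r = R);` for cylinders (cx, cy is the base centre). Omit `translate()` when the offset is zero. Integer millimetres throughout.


translate([608, 286, 0]) cylinder(h = 7, r = 144);
translate([608, 286, 7]) cylinder(h = 192, r = 38);
translate([608, 286, 199]) cylinder(h = 7, r = 144);


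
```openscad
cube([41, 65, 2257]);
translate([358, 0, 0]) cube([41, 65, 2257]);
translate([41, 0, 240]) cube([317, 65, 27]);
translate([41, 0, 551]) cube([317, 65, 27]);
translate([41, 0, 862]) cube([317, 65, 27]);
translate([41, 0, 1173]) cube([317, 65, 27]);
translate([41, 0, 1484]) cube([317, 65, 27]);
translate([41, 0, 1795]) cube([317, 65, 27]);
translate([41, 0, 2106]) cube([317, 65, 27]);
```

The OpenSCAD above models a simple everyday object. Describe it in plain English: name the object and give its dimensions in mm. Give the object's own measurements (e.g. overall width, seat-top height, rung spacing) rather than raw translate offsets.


A straight ladder. Two 41×65 mm vertical rails, 2257 mm tall, stand 399 mm apart (outside-to-outside) with their front faces coplanar on the −y side. 7 rungs, each 65 mm deep and 27 mm tall, span between the inner faces of the rails, front faces flush with the rails. The lowest rung's underside is at z = 240 mm and rungs are spaced 311 mm apart (underside to underside).


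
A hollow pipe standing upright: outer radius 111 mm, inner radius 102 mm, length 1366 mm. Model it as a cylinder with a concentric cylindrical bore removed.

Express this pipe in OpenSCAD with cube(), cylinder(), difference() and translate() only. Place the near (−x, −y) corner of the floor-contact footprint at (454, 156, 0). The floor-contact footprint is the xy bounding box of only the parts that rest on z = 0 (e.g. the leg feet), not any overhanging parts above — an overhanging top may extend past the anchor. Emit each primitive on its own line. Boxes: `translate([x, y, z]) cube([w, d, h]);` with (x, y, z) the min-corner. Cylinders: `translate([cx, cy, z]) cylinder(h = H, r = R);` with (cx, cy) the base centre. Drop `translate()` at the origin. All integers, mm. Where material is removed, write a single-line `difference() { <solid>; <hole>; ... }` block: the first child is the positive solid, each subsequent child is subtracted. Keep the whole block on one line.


difference() { translate([565, 267, 0]) cylinder(h = 1366, r = 111); translate([565, 267, 0]) cylinder(h = 1366, r = 102); }


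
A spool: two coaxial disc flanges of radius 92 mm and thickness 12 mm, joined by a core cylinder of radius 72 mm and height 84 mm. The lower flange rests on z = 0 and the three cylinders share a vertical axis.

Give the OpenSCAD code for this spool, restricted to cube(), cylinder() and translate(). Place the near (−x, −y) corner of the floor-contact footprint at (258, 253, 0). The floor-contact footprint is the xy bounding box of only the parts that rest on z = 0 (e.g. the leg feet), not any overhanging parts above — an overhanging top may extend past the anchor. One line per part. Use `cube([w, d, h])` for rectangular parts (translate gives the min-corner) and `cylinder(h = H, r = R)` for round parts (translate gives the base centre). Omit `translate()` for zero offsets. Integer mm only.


translate([350, 345, 0]) cylinder(h = 12, r = 92);
translate([350, 345, 12]) cylinder(h = 84, r = 72);
translate([350, 345, 96]) cylinder(h = 12, r = 92);


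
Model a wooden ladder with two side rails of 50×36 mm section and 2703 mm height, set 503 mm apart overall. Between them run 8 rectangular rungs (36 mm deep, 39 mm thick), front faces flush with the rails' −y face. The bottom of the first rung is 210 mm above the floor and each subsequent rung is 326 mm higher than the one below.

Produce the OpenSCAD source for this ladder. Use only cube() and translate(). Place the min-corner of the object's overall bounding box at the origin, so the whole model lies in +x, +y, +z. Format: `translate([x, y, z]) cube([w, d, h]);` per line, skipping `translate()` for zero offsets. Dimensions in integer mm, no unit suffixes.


cube([50, 36, 2703]);
translate([453, 0, 0]) cube([50, 36, 2703]);
translate([50, 0, 210]) cube([403, 36, 39]);
translate([50, 0, 536]) cube([403, 36, 39]);
translate([50, 0, 862]) cube([403, 36, 39]);
translate([50, 0, 1188]) cube([403, 36, 39]);
translate([50, 0, 1514]) cube([403, 36, 39]);
translate([50, 0, 1840]) cube([403, 36, 39]);
translate([50, 0, 2166]) cube([403, 36, 39]);
translate([50, 0, 2492]) cube([403, 36, 39]);


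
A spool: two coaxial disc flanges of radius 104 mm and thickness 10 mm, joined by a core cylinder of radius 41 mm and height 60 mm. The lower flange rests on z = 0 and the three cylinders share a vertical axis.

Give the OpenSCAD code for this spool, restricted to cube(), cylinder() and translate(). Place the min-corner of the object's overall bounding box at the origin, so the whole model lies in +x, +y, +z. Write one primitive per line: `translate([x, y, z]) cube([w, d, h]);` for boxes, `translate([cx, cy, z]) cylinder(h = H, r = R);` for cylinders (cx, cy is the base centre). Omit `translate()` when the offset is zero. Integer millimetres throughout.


translate([104, 104, 0]) cylinder(h = 10, r = 104);
translate([104, 104, 10]) cylinder(h = 60, r = 41);
translate([104, 104, 70]) cylinder(h = 10, r = 104);


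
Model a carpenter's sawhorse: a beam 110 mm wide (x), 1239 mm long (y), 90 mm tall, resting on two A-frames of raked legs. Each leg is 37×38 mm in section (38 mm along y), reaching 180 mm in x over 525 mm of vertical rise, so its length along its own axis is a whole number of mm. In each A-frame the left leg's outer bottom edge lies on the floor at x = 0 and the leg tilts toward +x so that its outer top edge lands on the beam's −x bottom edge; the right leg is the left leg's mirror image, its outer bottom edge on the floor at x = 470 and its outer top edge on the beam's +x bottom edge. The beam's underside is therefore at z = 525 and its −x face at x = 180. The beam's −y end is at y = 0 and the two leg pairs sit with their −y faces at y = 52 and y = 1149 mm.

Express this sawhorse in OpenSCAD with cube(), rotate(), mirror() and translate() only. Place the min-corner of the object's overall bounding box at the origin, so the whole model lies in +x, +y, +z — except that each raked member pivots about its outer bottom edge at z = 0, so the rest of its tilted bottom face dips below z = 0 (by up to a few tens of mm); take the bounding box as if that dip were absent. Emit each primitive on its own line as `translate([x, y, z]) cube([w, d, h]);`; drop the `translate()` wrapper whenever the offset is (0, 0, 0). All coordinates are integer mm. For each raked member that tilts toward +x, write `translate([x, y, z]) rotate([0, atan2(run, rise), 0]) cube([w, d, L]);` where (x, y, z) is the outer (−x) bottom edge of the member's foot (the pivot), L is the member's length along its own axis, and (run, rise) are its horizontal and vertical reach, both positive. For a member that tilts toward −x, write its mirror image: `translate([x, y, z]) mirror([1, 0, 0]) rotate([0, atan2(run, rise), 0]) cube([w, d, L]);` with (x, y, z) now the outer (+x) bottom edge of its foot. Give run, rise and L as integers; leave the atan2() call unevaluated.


translate([180, 0, 525]) cube([110, 1239, 90]);
translate([0, 52, 0]) rotate([0, atan2(180, 525), 0]) cube([37, 38, 555]);
translate([470, 52, 0]) mirror([1, 0, 0]) rotate([0, atan2(180, 525), 0]) cube([37, 38, 555]);
translate([0, 1149, 0]) rotate([0, atan2(180, 525), 0]) cube([37, 38, 555]);
translate([470, 1149, 0]) mirror([1, 0, 0]) rotate([0, atan2(180, 525), 0]) cube([37, 38, 555]);


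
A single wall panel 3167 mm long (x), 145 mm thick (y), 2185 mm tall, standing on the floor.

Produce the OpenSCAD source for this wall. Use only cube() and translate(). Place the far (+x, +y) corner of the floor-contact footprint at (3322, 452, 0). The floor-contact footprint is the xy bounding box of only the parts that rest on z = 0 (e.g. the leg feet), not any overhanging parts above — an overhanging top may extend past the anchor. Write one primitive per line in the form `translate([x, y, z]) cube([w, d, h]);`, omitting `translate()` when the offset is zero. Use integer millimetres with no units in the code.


translate([155, 307, 0]) cube([3167, 145, 2185]);


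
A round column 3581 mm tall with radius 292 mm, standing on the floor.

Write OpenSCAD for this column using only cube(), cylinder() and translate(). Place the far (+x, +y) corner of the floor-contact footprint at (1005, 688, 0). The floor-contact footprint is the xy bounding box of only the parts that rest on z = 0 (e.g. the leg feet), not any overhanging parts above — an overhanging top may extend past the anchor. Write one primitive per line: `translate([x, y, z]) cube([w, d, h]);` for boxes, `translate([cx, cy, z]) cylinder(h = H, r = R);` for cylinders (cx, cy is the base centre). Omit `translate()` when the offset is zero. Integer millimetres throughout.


translate([713, 396, 0]) cylinder(h = 3581, r = 292);


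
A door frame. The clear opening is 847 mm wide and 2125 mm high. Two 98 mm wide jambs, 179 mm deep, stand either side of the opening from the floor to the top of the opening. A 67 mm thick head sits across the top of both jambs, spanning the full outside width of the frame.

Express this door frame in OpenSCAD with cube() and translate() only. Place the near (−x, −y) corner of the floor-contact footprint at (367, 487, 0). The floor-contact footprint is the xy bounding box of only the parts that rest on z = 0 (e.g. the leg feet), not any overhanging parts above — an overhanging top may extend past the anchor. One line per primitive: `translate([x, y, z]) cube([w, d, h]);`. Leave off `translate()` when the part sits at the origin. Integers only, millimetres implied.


translate([367, 487, 0]) cube([98, 179, 2125]);
translate([1312, 487, 0]) cube([98, 179, 2125]);
translate([367, 487, 2125]) cube([1043, 179, 67]);


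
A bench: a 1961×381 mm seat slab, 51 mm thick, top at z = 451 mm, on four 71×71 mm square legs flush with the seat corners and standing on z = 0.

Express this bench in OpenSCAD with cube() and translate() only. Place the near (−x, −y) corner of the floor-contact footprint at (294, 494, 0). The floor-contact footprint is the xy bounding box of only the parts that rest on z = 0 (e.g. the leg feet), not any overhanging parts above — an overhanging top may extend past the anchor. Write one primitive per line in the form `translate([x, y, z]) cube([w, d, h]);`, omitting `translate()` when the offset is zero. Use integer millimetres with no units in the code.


translate([294, 494, 400]) cube([1961, 381, 51]);
translate([294, 494, 0]) cube([71, 71, 400]);
translate([294, 804, 0]) cube([71, 71, 400]);
translate([2184, 494, 0]) cube([71, 71, 400]);
translate([2184, 804, 0]) cube([71, 71, 400]);


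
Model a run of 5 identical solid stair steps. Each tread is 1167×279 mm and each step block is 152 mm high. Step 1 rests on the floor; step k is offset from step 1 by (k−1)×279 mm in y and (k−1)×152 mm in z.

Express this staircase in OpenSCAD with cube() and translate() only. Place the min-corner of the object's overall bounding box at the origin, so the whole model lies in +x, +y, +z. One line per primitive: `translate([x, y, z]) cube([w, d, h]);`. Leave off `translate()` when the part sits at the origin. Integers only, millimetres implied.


cube([1167, 279, 152]);
translate([0, 279, 152]) cube([1167, 279, 152]);
translate([0, 558, 304]) cube([1167, 279, 152]);
translate([0, 837, 456]) cube([1167, 279, 152]);
translate([0, 1116, 608]) cube([1167, 279, 152]);


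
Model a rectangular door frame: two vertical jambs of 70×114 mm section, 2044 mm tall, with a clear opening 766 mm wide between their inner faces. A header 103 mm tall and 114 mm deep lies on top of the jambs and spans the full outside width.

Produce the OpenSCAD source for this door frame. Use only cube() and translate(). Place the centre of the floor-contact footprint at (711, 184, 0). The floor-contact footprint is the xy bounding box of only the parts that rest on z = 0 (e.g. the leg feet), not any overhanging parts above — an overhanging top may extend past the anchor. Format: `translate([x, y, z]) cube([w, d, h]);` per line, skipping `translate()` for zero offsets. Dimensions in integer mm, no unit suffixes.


translate([258, 127, 0]) cube([70, 114, 2044]);
translate([1094, 127, 0]) cube([70, 114, 2044]);
translate([258, 127, 2044]) cube([906, 114, 103]);


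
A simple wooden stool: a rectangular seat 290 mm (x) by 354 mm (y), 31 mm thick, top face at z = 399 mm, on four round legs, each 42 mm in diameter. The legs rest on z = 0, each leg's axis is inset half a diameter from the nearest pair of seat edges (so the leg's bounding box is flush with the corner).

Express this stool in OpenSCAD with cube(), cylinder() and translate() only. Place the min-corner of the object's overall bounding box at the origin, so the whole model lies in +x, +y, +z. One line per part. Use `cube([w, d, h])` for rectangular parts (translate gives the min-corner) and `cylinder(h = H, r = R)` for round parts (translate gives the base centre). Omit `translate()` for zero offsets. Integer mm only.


translate([0, 0, 368]) cube([290, 354, 31]);
translate([21, 21, 0]) cylinder(h = 368, r = 21);
translate([269, 21, 0]) cylinder(h = 368, r = 21);
translate([21, 333, 0]) cylinder(h = 368, r = 21);
translate([269, 333, 0]) cylinder(h = 368, r = 21);


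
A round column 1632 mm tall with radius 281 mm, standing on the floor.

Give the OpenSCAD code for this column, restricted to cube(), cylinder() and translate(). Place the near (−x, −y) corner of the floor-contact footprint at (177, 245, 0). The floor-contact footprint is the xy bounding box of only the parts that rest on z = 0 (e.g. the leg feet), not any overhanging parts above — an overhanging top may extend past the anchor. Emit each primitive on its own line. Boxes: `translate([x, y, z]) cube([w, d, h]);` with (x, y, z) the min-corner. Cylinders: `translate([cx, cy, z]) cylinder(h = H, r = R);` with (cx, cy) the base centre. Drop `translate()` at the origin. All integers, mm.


translate([458, 526, 0]) cylinder(h = 1632, r = 281);
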